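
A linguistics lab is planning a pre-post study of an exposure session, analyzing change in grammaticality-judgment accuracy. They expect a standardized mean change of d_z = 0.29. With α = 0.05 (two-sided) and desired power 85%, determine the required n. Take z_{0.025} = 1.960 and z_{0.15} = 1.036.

For a paired (one-sample on differences) test: n = ((z_{α/2} + z_β) / d)².
z_{α/2} + z_β = 1.960 + 1.036 = 2.996.
n = (2.996 / 0.29)² = 10.331² = 106.73.
Round up.

n = 107 pairs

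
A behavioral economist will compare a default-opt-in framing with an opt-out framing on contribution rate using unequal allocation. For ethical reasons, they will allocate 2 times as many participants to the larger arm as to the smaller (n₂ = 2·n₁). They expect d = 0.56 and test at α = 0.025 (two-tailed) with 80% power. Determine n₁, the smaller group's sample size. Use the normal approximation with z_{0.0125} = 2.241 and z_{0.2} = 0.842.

n₁ = 46

With allocation ratio k = n₂/n₁ = 2, Var(x̄₁−x̄₂) = σ²(1/n₁ + 1/(k·n₁)) = σ²·(k+1)/(k·n₁).
So n₁ = (1 + 1/k)·((z_{α/2} + z_β)/d)² = 1.500 × (3.083/0.56)².
n₁ = 1.500 × 30.31 = 45.5.
Round up: n₁ = 46, giving n₂ = 2 × 46 = 92.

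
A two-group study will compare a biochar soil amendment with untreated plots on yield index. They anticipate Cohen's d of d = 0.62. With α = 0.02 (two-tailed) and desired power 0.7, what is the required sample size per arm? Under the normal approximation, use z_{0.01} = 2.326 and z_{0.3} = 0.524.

n = 43 per group

For two independent groups with equal n: n = 2·((z_{α/2} + z_β) / d)².
z_{α/2} + z_β = 2.326 + 0.524 = 2.850.
n = 2 × (2.850 / 0.62)² = 2 × 4.597² = 2 × 21.13 = 42.3.
Round up to the next whole participant.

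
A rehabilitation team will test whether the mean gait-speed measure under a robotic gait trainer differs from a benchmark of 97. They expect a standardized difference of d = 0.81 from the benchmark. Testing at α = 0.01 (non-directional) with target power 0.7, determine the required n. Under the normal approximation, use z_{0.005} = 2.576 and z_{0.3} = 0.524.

n = 15

For a one-sample test: n = ((z_{α/2} + z_β) / d)².
z_{α/2} + z_β = 2.576 + 0.524 = 3.100.
n = (3.100 / 0.81)² = 3.827² = 14.65.
Round up.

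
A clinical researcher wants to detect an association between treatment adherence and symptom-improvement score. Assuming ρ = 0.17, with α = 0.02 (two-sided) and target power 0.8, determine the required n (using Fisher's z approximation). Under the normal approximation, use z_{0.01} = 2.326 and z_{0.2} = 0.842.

Fisher's z: C = ½·ln((1+r)/(1−r)) = ½·ln(1.4096) = 0.1717.
n = ((z_{α/2} + z_β)/C)² + 3.
(2.326 + 0.842) / 0.1717 = 3.168 / 0.1717 = 18.451.
n = 18.451² + 3 = 340.43 + 3 = 343.4.
Round up.

n = 344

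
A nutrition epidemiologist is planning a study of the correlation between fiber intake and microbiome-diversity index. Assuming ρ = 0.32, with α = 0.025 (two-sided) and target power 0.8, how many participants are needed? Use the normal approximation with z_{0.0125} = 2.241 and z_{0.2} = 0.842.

Fisher's z: C = ½·ln((1+r)/(1−r)) = ½·ln(1.9412) = 0.3316.
n = ((z_{α/2} + z_β)/C)² + 3.
(2.241 + 0.842) / 0.3316 = 3.083 / 0.3316 = 9.297.
n = 9.297² + 3 = 86.44 + 3 = 89.4.
Round up.

n = 90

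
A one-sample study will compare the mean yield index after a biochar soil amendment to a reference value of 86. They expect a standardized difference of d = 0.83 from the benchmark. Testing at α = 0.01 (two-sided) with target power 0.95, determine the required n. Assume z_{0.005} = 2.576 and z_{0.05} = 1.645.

n = 26

For a one-sample test: n = ((z_{α/2} + z_β) / d)².
z_{α/2} + z_β = 2.576 + 1.645 = 4.221.
n = (4.221 / 0.83)² = 5.086² = 25.86.
Round up.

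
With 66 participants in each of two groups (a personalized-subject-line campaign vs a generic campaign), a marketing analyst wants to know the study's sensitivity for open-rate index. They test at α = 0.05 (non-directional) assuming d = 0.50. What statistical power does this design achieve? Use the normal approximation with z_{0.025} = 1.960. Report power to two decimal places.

For two equal groups, power = Φ(d·√(n/2) − z_{α/2}).
d·√(n/2) = 0.50 × √(66/2) = 0.50 × 5.745 = 2.872.
z_β = 2.872 − 1.960 = 0.912.
Power = Φ(0.912) = 0.819.

power ≈ 0.82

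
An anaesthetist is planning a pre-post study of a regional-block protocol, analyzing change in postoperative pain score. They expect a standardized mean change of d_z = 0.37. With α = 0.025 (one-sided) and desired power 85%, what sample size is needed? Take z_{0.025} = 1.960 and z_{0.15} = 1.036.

n = 66 pairs

For a paired (one-sample on differences) test: n = ((z_{α} + z_β) / d)².
z_{α} + z_β = 1.960 + 1.036 = 2.996.
n = (2.996 / 0.37)² = 8.097² = 65.57.
Round up.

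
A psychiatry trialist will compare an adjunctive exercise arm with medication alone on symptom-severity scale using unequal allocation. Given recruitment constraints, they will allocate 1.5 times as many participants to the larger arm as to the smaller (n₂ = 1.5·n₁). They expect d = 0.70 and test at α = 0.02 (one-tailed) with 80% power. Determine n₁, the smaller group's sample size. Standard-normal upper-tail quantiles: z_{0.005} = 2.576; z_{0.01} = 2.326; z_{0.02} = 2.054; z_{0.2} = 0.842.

n₁ = 29

With allocation ratio k = n₂/n₁ = 1.5, Var(x̄₁−x̄₂) = σ²(1/n₁ + 1/(k·n₁)) = σ²·(k+1)/(k·n₁).
So n₁ = (1 + 1/k)·((z_{α} + z_β)/d)² = 1.667 × (2.896/0.70)².
n₁ = 1.667 × 17.12 = 28.5.
Round up: n₁ = 29, giving n₂ = ⌈1.5 × 29⌉ = ⌈43.5⌉ = 44.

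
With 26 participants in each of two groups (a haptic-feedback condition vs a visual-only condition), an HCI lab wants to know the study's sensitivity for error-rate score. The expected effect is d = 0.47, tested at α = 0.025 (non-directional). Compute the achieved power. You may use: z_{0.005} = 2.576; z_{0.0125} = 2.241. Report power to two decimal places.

power ≈ 0.29

For two equal groups, power = Φ(d·√(n/2) − z_{α/2}).
d·√(n/2) = 0.47 × √(26/2) = 0.47 × 3.606 = 1.695.
z_β = 1.695 − 2.241 = -0.546.
Power = Φ(-0.546) = 0.292.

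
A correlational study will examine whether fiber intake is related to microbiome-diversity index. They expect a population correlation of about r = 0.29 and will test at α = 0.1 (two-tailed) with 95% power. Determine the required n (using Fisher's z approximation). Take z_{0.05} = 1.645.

Fisher's z: C = ½·ln((1+r)/(1−r)) = ½·ln(1.8169) = 0.2986.
n = ((z_{α/2} + z_β)/C)² + 3.
(1.645 + 1.645) / 0.2986 = 3.290 / 0.2986 = 11.018.
n = 11.018² + 3 = 121.40 + 3 = 124.4.
Round up.

n = 125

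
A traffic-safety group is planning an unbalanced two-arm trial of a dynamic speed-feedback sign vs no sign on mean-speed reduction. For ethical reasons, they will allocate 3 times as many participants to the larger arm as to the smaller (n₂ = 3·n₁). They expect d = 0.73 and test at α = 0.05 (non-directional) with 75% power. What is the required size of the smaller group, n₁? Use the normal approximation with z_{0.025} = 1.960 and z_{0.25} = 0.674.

With allocation ratio k = n₂/n₁ = 3, Var(x̄₁−x̄₂) = σ²(1/n₁ + 1/(k·n₁)) = σ²·(k+1)/(k·n₁).
So n₁ = (1 + 1/k)·((z_{α/2} + z_β)/d)² = 1.333 × (2.634/0.73)².
n₁ = 1.333 × 13.02 = 17.4.
Round up: n₁ = 18, giving n₂ = 3 × 18 = 54.

n₁ = 18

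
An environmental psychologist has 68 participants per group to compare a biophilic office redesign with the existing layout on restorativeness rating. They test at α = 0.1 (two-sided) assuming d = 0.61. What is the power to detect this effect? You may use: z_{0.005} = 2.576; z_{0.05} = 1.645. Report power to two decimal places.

For two equal groups, power = Φ(d·√(n/2) − z_{α/2}).
d·√(n/2) = 0.61 × √(68/2) = 0.61 × 5.831 = 3.557.
z_β = 3.557 − 1.645 = 1.912.
Power = Φ(1.912) = 0.972.

power ≈ 0.97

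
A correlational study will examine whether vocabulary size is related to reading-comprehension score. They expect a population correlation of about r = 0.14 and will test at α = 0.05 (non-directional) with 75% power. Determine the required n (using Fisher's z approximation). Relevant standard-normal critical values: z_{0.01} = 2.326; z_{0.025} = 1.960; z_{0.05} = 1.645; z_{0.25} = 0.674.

Fisher's z: C = ½·ln((1+r)/(1−r)) = ½·ln(1.3256) = 0.1409.
n = ((z_{α/2} + z_β)/C)² + 3.
(1.960 + 0.674) / 0.1409 = 2.634 / 0.1409 = 18.694.
n = 18.694² + 3 = 349.47 + 3 = 352.5.
Round up.

n = 353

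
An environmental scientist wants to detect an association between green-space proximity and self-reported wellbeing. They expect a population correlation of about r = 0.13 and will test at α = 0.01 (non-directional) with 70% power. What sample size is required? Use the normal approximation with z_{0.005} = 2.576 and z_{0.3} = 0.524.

n = 566

Fisher's z: C = ½·ln((1+r)/(1−r)) = ½·ln(1.2989) = 0.1307.
n = ((z_{α/2} + z_β)/C)² + 3.
(2.576 + 0.524) / 0.1307 = 3.100 / 0.1307 = 23.718.
n = 23.718² + 3 = 562.56 + 3 = 565.6.
Round up.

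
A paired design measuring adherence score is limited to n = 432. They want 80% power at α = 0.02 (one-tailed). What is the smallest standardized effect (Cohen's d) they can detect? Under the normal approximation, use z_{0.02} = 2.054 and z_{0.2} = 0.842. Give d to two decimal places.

d_min ≈ 0.14

For a single sample (or paired design) of n = 432: d_min = (z_{α} + z_β)/√n.
z-sum = 2.054 + 0.842 = 2.896.
d_min = 2.896 / √432 = 2.896 / 20.785 = 0.139.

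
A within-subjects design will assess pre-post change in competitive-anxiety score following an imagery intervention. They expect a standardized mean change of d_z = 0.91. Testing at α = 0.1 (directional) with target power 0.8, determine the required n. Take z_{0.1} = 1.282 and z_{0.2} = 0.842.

For a paired (one-sample on differences) test: n = ((z_{α} + z_β) / d)².
z_{α} + z_β = 1.282 + 0.842 = 2.124.
n = (2.124 / 0.91)² = 2.334² = 5.45.
Round up.

n = 6 pairs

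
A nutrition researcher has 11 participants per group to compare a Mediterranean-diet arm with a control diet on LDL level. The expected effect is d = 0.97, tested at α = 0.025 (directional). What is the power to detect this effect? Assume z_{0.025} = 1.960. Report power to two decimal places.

For two equal groups, power = Φ(d·√(n/2) − z_{α}).
d·√(n/2) = 0.97 × √(11/2) = 0.97 × 2.345 = 2.275.
z_β = 2.275 − 1.960 = 0.315.
Power = Φ(0.315) = 0.624.

power ≈ 0.62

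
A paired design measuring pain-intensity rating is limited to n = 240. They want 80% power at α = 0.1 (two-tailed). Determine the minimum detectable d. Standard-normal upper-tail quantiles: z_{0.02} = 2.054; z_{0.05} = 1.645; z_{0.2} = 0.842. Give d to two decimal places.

d_min ≈ 0.16

For a single sample (or paired design) of n = 240: d_min = (z_{α/2} + z_β)/√n.
z-sum = 1.645 + 0.842 = 2.487.
d_min = 2.487 / √240 = 2.487 / 15.492 = 0.161.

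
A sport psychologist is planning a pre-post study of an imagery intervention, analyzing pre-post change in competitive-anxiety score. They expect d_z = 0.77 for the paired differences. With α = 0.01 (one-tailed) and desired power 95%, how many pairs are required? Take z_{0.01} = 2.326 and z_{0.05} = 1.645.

For a paired (one-sample on differences) test: n = ((z_{α} + z_β) / d)².
z_{α} + z_β = 2.326 + 1.645 = 3.971.
n = (3.971 / 0.77)² = 5.157² = 26.60.
Round up.

n = 27 pairs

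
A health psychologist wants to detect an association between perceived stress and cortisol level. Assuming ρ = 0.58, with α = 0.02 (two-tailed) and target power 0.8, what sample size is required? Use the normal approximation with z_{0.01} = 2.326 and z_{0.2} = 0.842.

n = 26

Fisher's z: C = ½·ln((1+r)/(1−r)) = ½·ln(3.7619) = 0.6625.
n = ((z_{α/2} + z_β)/C)² + 3.
(2.326 + 0.842) / 0.6625 = 3.168 / 0.6625 = 4.782.
n = 4.782² + 3 = 22.87 + 3 = 25.9.
Round up.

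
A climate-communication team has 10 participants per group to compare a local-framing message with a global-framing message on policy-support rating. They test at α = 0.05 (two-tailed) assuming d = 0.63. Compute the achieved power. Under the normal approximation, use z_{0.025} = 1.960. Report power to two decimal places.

For two equal groups, power = Φ(d·√(n/2) − z_{α/2}).
d·√(n/2) = 0.63 × √(10/2) = 0.63 × 2.236 = 1.409.
z_β = 1.409 − 1.960 = -0.551.
Power = Φ(-0.551) = 0.291.

power ≈ 0.29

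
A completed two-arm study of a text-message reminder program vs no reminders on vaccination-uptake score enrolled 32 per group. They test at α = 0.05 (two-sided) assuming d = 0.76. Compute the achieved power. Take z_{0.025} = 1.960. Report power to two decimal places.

For two equal groups, power = Φ(d·√(n/2) − z_{α/2}).
d·√(n/2) = 0.76 × √(32/2) = 0.76 × 4.000 = 3.040.
z_β = 3.040 − 1.960 = 1.080.
Power = Φ(1.080) = 0.860.

power ≈ 0.86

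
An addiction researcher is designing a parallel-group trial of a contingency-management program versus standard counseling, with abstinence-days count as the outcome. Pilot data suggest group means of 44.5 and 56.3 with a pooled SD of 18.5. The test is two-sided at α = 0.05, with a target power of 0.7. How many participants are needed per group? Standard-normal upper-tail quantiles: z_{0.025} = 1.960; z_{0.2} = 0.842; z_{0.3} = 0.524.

Cohen's d = |M₁ − M₂| / SD_pooled = |44.5 − 56.3| / 18.5 = 11.8 / 18.5 = 0.638.
For two independent groups with equal n: n = 2·((z_{α/2} + z_β) / d)².
z_{α/2} + z_β = 1.960 + 0.524 = 2.484.
n = 2 × (2.484 / 0.638)² = 2 × 3.893² = 2 × 15.16 = 30.3.
Round up to the next whole participant.

n = 31 per group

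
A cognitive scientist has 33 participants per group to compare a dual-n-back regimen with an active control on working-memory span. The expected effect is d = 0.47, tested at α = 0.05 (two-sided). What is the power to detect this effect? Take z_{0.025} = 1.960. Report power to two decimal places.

power ≈ 0.48

For two equal groups, power = Φ(d·√(n/2) − z_{α/2}).
d·√(n/2) = 0.47 × √(33/2) = 0.47 × 4.062 = 1.909.
z_β = 1.909 − 1.960 = -0.051.
Power = Φ(-0.051) = 0.480.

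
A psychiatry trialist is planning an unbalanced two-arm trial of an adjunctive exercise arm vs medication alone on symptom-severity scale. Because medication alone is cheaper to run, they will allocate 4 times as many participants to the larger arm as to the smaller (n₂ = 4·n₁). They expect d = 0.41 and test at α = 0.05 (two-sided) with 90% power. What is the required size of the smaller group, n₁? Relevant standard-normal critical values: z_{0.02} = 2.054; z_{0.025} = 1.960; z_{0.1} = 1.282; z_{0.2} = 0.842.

n₁ = 79

With allocation ratio k = n₂/n₁ = 4, Var(x̄₁−x̄₂) = σ²(1/n₁ + 1/(k·n₁)) = σ²·(k+1)/(k·n₁).
So n₁ = (1 + 1/k)·((z_{α/2} + z_β)/d)² = 1.250 × (3.242/0.41)².
n₁ = 1.250 × 62.53 = 78.2.
Round up: n₁ = 79, giving n₂ = 4 × 79 = 316.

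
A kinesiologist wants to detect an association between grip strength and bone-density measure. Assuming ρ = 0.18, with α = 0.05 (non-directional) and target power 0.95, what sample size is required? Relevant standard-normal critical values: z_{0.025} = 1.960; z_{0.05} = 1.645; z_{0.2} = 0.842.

n = 396

Fisher's z: C = ½·ln((1+r)/(1−r)) = ½·ln(1.4390) = 0.1820.
n = ((z_{α/2} + z_β)/C)² + 3.
(1.960 + 1.645) / 0.1820 = 3.605 / 0.1820 = 19.808.
n = 19.808² + 3 = 392.34 + 3 = 395.3.
Round up.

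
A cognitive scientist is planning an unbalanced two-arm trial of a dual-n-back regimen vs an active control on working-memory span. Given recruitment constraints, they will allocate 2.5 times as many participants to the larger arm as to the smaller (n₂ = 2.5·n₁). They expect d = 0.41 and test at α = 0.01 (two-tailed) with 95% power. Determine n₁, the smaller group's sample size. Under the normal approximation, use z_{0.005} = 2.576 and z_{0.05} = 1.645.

n₁ = 149

With allocation ratio k = n₂/n₁ = 2.5, Var(x̄₁−x̄₂) = σ²(1/n₁ + 1/(k·n₁)) = σ²·(k+1)/(k·n₁).
So n₁ = (1 + 1/k)·((z_{α/2} + z_β)/d)² = 1.400 × (4.221/0.41)².
n₁ = 1.400 × 105.99 = 148.4.
Round up: n₁ = 149, giving n₂ = ⌈2.5 × 149⌉ = ⌈372.5⌉ = 373.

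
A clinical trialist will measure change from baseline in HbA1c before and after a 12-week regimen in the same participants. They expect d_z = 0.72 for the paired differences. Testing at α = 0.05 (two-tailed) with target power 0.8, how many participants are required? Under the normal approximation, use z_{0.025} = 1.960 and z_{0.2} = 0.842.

For a paired (one-sample on differences) test: n = ((z_{α/2} + z_β) / d)².
z_{α/2} + z_β = 1.960 + 0.842 = 2.802.
n = (2.802 / 0.72)² = 3.892² = 15.15.
Round up.

n = 16 pairs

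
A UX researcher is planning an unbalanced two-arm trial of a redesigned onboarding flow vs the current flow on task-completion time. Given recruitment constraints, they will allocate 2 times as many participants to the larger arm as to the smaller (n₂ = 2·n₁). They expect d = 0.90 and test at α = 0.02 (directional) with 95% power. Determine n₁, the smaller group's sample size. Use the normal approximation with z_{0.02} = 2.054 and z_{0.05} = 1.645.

n₁ = 26

With allocation ratio k = n₂/n₁ = 2, Var(x̄₁−x̄₂) = σ²(1/n₁ + 1/(k·n₁)) = σ²·(k+1)/(k·n₁).
So n₁ = (1 + 1/k)·((z_{α} + z_β)/d)² = 1.500 × (3.699/0.90)².
n₁ = 1.500 × 16.89 = 25.3.
Round up: n₁ = 26, giving n₂ = 2 × 26 = 52.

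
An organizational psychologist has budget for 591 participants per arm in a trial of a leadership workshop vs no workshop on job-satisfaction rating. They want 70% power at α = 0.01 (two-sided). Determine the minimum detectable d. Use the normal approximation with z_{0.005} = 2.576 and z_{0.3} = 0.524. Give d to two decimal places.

For two independent groups of n = 591 each: d_min = (z_{α/2} + z_β)·√(2/n).
z-sum = 2.576 + 0.524 = 3.100.
d_min = 3.100 × √(2/591) = 3.100 × 0.0582 = 0.180.

d_min ≈ 0.18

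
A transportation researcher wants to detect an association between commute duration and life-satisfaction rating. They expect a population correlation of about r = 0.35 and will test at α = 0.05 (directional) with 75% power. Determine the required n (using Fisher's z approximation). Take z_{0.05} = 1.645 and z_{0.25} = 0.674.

n = 44

Fisher's z: C = ½·ln((1+r)/(1−r)) = ½·ln(2.0769) = 0.3654.
n = ((z_{α} + z_β)/C)² + 3.
(1.645 + 0.674) / 0.3654 = 2.319 / 0.3654 = 6.346.
n = 6.346² + 3 = 40.28 + 3 = 43.3.
Round up.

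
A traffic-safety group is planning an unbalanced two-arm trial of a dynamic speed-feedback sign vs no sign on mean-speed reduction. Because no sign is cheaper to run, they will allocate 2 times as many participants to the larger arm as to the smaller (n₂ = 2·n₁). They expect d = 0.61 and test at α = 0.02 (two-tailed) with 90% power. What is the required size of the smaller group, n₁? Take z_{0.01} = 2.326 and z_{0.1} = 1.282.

n₁ = 53

With allocation ratio k = n₂/n₁ = 2, Var(x̄₁−x̄₂) = σ²(1/n₁ + 1/(k·n₁)) = σ²·(k+1)/(k·n₁).
So n₁ = (1 + 1/k)·((z_{α/2} + z_β)/d)² = 1.500 × (3.608/0.61)².
n₁ = 1.500 × 34.98 = 52.5.
Round up: n₁ = 53, giving n₂ = 2 × 53 = 106.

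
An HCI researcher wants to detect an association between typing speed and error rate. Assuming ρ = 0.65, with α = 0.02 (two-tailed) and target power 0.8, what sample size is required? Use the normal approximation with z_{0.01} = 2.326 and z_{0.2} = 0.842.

n = 20

Fisher's z: C = ½·ln((1+r)/(1−r)) = ½·ln(4.7143) = 0.7753.
n = ((z_{α/2} + z_β)/C)² + 3.
(2.326 + 0.842) / 0.7753 = 3.168 / 0.7753 = 4.086.
n = 4.086² + 3 = 16.70 + 3 = 19.7.
Round up.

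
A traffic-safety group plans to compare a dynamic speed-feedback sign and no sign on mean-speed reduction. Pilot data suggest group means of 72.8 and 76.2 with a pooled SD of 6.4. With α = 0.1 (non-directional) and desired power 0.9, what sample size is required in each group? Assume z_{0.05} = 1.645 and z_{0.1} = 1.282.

n = 61 per group

Cohen's d = |M₁ − M₂| / SD_pooled = |72.8 − 76.2| / 6.4 = 3.4 / 6.4 = 0.531.
For two independent groups with equal n: n = 2·((z_{α/2} + z_β) / d)².
z_{α/2} + z_β = 1.645 + 1.282 = 2.927.
n = 2 × (2.927 / 0.531)² = 2 × 5.512² = 2 × 30.38 = 60.8.
Round up to the next whole participant.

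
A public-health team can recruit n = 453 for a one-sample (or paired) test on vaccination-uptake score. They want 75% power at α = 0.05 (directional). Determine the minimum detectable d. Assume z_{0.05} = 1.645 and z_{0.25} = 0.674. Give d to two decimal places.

d_min ≈ 0.11

For a single sample (or paired design) of n = 453: d_min = (z_{α} + z_β)/√n.
z-sum = 1.645 + 0.674 = 2.319.
d_min = 2.319 / √453 = 2.319 / 21.284 = 0.109.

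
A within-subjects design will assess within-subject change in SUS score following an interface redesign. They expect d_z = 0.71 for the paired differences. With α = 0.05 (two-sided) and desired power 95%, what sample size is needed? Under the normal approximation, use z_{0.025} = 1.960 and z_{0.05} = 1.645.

For a paired (one-sample on differences) test: n = ((z_{α/2} + z_β) / d)².
z_{α/2} + z_β = 1.960 + 1.645 = 3.605.
n = (3.605 / 0.71)² = 5.077² = 25.78.
Round up.

n = 26 pairs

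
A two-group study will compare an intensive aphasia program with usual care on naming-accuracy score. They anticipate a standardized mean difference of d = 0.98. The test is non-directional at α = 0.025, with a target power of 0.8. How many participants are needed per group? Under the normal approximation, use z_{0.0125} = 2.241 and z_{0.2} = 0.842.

n = 20 per group

For two independent groups with equal n: n = 2·((z_{α/2} + z_β) / d)².
z_{α/2} + z_β = 2.241 + 0.842 = 3.083.
n = 2 × (3.083 / 0.98)² = 2 × 3.146² = 2 × 9.90 = 19.8.
Round up to the next whole participant.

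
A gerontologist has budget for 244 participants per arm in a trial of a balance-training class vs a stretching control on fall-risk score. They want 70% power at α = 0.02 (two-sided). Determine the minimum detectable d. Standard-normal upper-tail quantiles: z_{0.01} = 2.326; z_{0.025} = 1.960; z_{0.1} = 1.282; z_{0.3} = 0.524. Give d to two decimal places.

For two independent groups of n = 244 each: d_min = (z_{α/2} + z_β)·√(2/n).
z-sum = 2.326 + 0.524 = 2.850.
d_min = 2.850 × √(2/244) = 2.850 × 0.0905 = 0.258.

d_min ≈ 0.26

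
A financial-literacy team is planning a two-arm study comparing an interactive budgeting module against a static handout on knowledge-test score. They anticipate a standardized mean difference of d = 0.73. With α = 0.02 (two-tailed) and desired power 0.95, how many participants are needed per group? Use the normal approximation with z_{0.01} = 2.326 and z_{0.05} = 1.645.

For two independent groups with equal n: n = 2·((z_{α/2} + z_β) / d)².
z_{α/2} + z_β = 2.326 + 1.645 = 3.971.
n = 2 × (3.971 / 0.73)² = 2 × 5.440² = 2 × 29.59 = 59.2.
Round up to the next whole participant.

n = 60 per group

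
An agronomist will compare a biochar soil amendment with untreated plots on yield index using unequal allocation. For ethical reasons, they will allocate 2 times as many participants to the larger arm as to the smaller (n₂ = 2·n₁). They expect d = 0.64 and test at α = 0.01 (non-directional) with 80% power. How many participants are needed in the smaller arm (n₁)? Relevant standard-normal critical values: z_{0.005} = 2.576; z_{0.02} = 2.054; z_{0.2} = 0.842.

With allocation ratio k = n₂/n₁ = 2, Var(x̄₁−x̄₂) = σ²(1/n₁ + 1/(k·n₁)) = σ²·(k+1)/(k·n₁).
So n₁ = (1 + 1/k)·((z_{α/2} + z_β)/d)² = 1.500 × (3.418/0.64)².
n₁ = 1.500 × 28.52 = 42.8.
Round up: n₁ = 43, giving n₂ = 2 × 43 = 86.

n₁ = 43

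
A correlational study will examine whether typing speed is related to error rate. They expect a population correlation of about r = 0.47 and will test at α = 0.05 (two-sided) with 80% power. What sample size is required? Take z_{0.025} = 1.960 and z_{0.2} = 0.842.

Fisher's z: C = ½·ln((1+r)/(1−r)) = ½·ln(2.7736) = 0.5101.
n = ((z_{α/2} + z_β)/C)² + 3.
(1.960 + 0.842) / 0.5101 = 2.802 / 0.5101 = 5.493.
n = 5.493² + 3 = 30.17 + 3 = 33.2.
Round up.

n = 34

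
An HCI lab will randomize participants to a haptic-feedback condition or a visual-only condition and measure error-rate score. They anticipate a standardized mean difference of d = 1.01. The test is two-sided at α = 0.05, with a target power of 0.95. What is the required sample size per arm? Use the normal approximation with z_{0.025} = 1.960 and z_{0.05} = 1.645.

n = 26 per group

For two independent groups with equal n: n = 2·((z_{α/2} + z_β) / d)².
z_{α/2} + z_β = 1.960 + 1.645 = 3.605.
n = 2 × (3.605 / 1.01)² = 2 × 3.569² = 2 × 12.74 = 25.5.
Round up to the next whole participant.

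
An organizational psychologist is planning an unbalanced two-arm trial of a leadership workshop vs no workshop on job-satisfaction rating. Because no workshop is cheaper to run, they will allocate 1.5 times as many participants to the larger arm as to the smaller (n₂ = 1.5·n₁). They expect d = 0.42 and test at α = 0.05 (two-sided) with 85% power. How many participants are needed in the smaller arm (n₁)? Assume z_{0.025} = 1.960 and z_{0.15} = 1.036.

With allocation ratio k = n₂/n₁ = 1.5, Var(x̄₁−x̄₂) = σ²(1/n₁ + 1/(k·n₁)) = σ²·(k+1)/(k·n₁).
So n₁ = (1 + 1/k)·((z_{α/2} + z_β)/d)² = 1.667 × (2.996/0.42)².
n₁ = 1.667 × 50.88 = 84.8.
Round up: n₁ = 85, giving n₂ = ⌈1.5 × 85⌉ = ⌈127.5⌉ = 128.

n₁ = 85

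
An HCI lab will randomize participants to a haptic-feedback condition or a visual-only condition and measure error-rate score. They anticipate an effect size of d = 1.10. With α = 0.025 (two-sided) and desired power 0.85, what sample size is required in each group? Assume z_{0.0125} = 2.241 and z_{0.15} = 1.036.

n = 18 per group

For two independent groups with equal n: n = 2·((z_{α/2} + z_β) / d)².
z_{α/2} + z_β = 2.241 + 1.036 = 3.277.
n = 2 × (3.277 / 1.10)² = 2 × 2.979² = 2 × 8.87 = 17.7.
Round up to the next whole participant.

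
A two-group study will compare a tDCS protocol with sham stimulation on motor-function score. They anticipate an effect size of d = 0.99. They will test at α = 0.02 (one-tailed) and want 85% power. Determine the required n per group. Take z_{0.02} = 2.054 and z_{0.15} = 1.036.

For two independent groups with equal n: n = 2·((z_{α} + z_β) / d)².
z_{α} + z_β = 2.054 + 1.036 = 3.090.
n = 2 × (3.090 / 0.99)² = 2 × 3.121² = 2 × 9.74 = 19.5.
Round up to the next whole participant.

n = 20 per group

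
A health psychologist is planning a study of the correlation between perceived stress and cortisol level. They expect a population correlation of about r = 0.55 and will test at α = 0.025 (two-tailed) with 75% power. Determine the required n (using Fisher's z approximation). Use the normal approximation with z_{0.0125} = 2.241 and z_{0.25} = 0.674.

Fisher's z: C = ½·ln((1+r)/(1−r)) = ½·ln(3.4444) = 0.6184.
n = ((z_{α/2} + z_β)/C)² + 3.
(2.241 + 0.674) / 0.6184 = 2.915 / 0.6184 = 4.714.
n = 4.714² + 3 = 22.22 + 3 = 25.2.
Round up.

n = 26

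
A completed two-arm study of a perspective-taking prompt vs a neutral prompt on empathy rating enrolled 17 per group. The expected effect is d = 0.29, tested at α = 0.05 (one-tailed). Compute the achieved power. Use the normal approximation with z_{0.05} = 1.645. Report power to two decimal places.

For two equal groups, power = Φ(d·√(n/2) − z_{α}).
d·√(n/2) = 0.29 × √(17/2) = 0.29 × 2.915 = 0.845.
z_β = 0.845 − 1.645 = -0.800.
Power = Φ(-0.800) = 0.212.

power ≈ 0.21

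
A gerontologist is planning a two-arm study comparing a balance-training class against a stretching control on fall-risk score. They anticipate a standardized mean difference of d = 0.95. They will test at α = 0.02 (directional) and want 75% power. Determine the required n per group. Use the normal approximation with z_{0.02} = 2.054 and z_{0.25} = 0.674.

n = 17 per group

For two independent groups with equal n: n = 2·((z_{α} + z_β) / d)².
z_{α} + z_β = 2.054 + 0.674 = 2.728.
n = 2 × (2.728 / 0.95)² = 2 × 2.872² = 2 × 8.25 = 16.5.
Round up to the next whole participant.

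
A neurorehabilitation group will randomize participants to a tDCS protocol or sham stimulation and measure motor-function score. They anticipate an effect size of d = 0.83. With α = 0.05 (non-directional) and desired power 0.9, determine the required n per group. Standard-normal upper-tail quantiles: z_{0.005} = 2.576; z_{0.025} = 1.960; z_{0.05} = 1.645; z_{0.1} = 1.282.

n = 31 per group

For two independent groups with equal n: n = 2·((z_{α/2} + z_β) / d)².
z_{α/2} + z_β = 1.960 + 1.282 = 3.242.
n = 2 × (3.242 / 0.83)² = 2 × 3.906² = 2 × 15.26 = 30.5.
Round up to the next whole participant.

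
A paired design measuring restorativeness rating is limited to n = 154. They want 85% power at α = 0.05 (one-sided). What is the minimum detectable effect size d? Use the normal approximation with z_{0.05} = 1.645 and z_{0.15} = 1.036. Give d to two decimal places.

d_min ≈ 0.22

For a single sample (or paired design) of n = 154: d_min = (z_{α} + z_β)/√n.
z-sum = 1.645 + 1.036 = 2.681.
d_min = 2.681 / √154 = 2.681 / 12.410 = 0.216.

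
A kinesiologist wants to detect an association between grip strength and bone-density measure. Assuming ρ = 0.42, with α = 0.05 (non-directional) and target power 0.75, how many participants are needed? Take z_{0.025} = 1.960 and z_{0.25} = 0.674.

n = 38

Fisher's z: C = ½·ln((1+r)/(1−r)) = ½·ln(2.4483) = 0.4477.
n = ((z_{α/2} + z_β)/C)² + 3.
(1.960 + 0.674) / 0.4477 = 2.634 / 0.4477 = 5.883.
n = 5.883² + 3 = 34.61 + 3 = 37.6.
Round up.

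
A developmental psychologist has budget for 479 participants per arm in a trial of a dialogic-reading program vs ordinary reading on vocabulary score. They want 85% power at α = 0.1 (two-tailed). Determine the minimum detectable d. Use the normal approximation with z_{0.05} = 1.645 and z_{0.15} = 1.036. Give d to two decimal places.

For two independent groups of n = 479 each: d_min = (z_{α/2} + z_β)·√(2/n).
z-sum = 1.645 + 1.036 = 2.681.
d_min = 2.681 × √(2/479) = 2.681 × 0.0646 = 0.173.

d_min ≈ 0.17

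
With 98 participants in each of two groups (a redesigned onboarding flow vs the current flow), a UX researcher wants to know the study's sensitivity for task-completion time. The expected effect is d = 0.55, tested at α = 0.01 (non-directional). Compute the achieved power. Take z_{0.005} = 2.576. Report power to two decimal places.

For two equal groups, power = Φ(d·√(n/2) − z_{α/2}).
d·√(n/2) = 0.55 × √(98/2) = 0.55 × 7.000 = 3.850.
z_β = 3.850 − 2.576 = 1.274.
Power = Φ(1.274) = 0.899.

power ≈ 0.90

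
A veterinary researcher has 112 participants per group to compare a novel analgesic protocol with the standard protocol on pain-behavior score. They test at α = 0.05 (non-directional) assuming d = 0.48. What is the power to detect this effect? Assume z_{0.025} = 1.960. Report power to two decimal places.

power ≈ 0.95

For two equal groups, power = Φ(d·√(n/2) − z_{α/2}).
d·√(n/2) = 0.48 × √(112/2) = 0.48 × 7.483 = 3.592.
z_β = 3.592 − 1.960 = 1.632.
Power = Φ(1.632) = 0.949.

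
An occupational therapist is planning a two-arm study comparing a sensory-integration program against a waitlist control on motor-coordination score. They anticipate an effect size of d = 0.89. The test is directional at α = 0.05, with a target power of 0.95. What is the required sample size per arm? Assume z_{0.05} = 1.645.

For two independent groups with equal n: n = 2·((z_{α} + z_β) / d)².
z_{α} + z_β = 1.645 + 1.645 = 3.290.
n = 2 × (3.290 / 0.89)² = 2 × 3.697² = 2 × 13.67 = 27.3.
Round up to the next whole participant.

n = 28 per group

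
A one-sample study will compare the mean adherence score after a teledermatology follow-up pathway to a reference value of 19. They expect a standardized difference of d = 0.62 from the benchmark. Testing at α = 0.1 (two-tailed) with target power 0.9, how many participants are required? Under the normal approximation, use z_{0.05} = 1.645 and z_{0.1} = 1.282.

n = 23

For a one-sample test: n = ((z_{α/2} + z_β) / d)².
z_{α/2} + z_β = 1.645 + 1.282 = 2.927.
n = (2.927 / 0.62)² = 4.721² = 22.29.
Round up.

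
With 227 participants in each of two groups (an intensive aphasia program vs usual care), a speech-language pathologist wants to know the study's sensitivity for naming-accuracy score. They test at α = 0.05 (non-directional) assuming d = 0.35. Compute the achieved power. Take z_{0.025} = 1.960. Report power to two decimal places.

power ≈ 0.96

For two equal groups, power = Φ(d·√(n/2) − z_{α/2}).
d·√(n/2) = 0.35 × √(227/2) = 0.35 × 10.654 = 3.729.
z_β = 3.729 − 1.960 = 1.769.
Power = Φ(1.769) = 0.962.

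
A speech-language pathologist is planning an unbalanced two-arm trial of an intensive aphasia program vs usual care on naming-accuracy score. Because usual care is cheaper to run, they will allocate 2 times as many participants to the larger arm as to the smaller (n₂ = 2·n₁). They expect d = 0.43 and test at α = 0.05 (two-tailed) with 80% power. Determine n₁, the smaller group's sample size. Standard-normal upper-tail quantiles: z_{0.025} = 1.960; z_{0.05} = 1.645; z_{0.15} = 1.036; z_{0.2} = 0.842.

n₁ = 64

With allocation ratio k = n₂/n₁ = 2, Var(x̄₁−x̄₂) = σ²(1/n₁ + 1/(k·n₁)) = σ²·(k+1)/(k·n₁).
So n₁ = (1 + 1/k)·((z_{α/2} + z_β)/d)² = 1.500 × (2.802/0.43)².
n₁ = 1.500 × 42.46 = 63.7.
Round up: n₁ = 64, giving n₂ = 2 × 64 = 128.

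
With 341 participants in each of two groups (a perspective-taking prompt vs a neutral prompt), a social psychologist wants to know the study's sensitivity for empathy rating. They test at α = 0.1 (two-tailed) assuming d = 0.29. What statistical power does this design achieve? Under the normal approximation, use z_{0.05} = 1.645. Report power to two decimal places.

For two equal groups, power = Φ(d·√(n/2) − z_{α/2}).
d·√(n/2) = 0.29 × √(341/2) = 0.29 × 13.058 = 3.787.
z_β = 3.787 − 1.645 = 2.142.
Power = Φ(2.142) = 0.984.

power ≈ 0.98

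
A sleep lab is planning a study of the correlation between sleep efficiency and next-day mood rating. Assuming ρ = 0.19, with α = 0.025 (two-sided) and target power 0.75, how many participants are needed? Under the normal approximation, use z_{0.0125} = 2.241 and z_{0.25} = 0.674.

Fisher's z: C = ½·ln((1+r)/(1−r)) = ½·ln(1.4691) = 0.1923.
n = ((z_{α/2} + z_β)/C)² + 3.
(2.241 + 0.674) / 0.1923 = 2.915 / 0.1923 = 15.159.
n = 15.159² + 3 = 229.78 + 3 = 232.8.
Round up.

n = 233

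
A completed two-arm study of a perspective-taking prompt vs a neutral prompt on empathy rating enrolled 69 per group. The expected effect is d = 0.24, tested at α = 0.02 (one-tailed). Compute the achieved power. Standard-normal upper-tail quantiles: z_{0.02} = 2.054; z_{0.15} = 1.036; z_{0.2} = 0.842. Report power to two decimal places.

power ≈ 0.26

For two equal groups, power = Φ(d·√(n/2) − z_{α}).
d·√(n/2) = 0.24 × √(69/2) = 0.24 × 5.874 = 1.410.
z_β = 1.410 − 2.054 = -0.644.
Power = Φ(-0.644) = 0.260.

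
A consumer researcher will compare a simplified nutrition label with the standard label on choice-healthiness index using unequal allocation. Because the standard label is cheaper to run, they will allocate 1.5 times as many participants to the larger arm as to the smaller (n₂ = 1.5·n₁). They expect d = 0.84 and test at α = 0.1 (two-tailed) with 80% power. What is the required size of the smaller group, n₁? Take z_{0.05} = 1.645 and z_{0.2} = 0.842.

n₁ = 15

With allocation ratio k = n₂/n₁ = 1.5, Var(x̄₁−x̄₂) = σ²(1/n₁ + 1/(k·n₁)) = σ²·(k+1)/(k·n₁).
So n₁ = (1 + 1/k)·((z_{α/2} + z_β)/d)² = 1.667 × (2.487/0.84)².
n₁ = 1.667 × 8.77 = 14.6.
Round up: n₁ = 15, giving n₂ = ⌈1.5 × 15⌉ = ⌈22.5⌉ = 23.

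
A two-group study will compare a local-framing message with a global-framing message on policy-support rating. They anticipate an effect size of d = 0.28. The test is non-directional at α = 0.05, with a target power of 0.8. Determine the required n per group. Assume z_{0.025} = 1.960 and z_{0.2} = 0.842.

n = 201 per group

For two independent groups with equal n: n = 2·((z_{α/2} + z_β) / d)².
z_{α/2} + z_β = 1.960 + 0.842 = 2.802.
n = 2 × (2.802 / 0.28)² = 2 × 10.007² = 2 × 100.14 = 200.3.
Round up to the next whole participant.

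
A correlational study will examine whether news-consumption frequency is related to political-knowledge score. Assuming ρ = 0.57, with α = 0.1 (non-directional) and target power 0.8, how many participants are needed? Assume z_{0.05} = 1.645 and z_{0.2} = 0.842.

n = 18

Fisher's z: C = ½·ln((1+r)/(1−r)) = ½·ln(3.6512) = 0.6475.
n = ((z_{α/2} + z_β)/C)² + 3.
(1.645 + 0.842) / 0.6475 = 2.487 / 0.6475 = 3.841.
n = 3.841² + 3 = 14.75 + 3 = 17.8.
Round up.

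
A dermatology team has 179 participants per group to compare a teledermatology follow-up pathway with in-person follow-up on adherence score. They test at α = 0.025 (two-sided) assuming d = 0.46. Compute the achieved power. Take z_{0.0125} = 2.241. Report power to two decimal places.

For two equal groups, power = Φ(d·√(n/2) − z_{α/2}).
d·√(n/2) = 0.46 × √(179/2) = 0.46 × 9.460 = 4.352.
z_β = 4.352 − 2.241 = 2.111.
Power = Φ(2.111) = 0.983.

power ≈ 0.98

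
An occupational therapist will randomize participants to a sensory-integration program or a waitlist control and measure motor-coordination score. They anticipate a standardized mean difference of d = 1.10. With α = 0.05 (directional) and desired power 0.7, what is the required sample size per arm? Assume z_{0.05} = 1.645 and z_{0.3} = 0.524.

For two independent groups with equal n: n = 2·((z_{α} + z_β) / d)².
z_{α} + z_β = 1.645 + 0.524 = 2.169.
n = 2 × (2.169 / 1.10)² = 2 × 1.972² = 2 × 3.89 = 7.8.
Round up to the next whole participant.

n = 8 per group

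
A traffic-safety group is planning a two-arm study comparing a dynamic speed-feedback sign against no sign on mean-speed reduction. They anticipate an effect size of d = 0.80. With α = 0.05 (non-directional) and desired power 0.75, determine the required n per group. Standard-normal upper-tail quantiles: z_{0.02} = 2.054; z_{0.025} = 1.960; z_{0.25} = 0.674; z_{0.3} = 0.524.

For two independent groups with equal n: n = 2·((z_{α/2} + z_β) / d)².
z_{α/2} + z_β = 1.960 + 0.674 = 2.634.
n = 2 × (2.634 / 0.80)² = 2 × 3.292² = 2 × 10.84 = 21.7.
Round up to the next whole participant.

n = 22 per group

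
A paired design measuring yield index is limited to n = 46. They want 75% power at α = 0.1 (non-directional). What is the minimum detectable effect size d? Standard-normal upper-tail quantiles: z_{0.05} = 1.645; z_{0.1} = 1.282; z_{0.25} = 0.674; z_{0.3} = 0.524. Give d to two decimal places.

For a single sample (or paired design) of n = 46: d_min = (z_{α/2} + z_β)/√n.
z-sum = 1.645 + 0.674 = 2.319.
d_min = 2.319 / √46 = 2.319 / 6.782 = 0.342.

d_min ≈ 0.34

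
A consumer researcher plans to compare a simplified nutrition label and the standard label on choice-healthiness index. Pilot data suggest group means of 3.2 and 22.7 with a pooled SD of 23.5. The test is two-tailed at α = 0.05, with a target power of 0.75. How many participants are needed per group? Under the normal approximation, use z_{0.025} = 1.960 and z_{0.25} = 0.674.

n = 21 per group

Cohen's d = |M₁ − M₂| / SD_pooled = |3.2 − 22.7| / 23.5 = 19.5 / 23.5 = 0.830.
For two independent groups with equal n: n = 2·((z_{α/2} + z_β) / d)².
z_{α/2} + z_β = 1.960 + 0.674 = 2.634.
n = 2 × (2.634 / 0.830)² = 2 × 3.173² = 2 × 10.07 = 20.1.
Round up to the next whole participant.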